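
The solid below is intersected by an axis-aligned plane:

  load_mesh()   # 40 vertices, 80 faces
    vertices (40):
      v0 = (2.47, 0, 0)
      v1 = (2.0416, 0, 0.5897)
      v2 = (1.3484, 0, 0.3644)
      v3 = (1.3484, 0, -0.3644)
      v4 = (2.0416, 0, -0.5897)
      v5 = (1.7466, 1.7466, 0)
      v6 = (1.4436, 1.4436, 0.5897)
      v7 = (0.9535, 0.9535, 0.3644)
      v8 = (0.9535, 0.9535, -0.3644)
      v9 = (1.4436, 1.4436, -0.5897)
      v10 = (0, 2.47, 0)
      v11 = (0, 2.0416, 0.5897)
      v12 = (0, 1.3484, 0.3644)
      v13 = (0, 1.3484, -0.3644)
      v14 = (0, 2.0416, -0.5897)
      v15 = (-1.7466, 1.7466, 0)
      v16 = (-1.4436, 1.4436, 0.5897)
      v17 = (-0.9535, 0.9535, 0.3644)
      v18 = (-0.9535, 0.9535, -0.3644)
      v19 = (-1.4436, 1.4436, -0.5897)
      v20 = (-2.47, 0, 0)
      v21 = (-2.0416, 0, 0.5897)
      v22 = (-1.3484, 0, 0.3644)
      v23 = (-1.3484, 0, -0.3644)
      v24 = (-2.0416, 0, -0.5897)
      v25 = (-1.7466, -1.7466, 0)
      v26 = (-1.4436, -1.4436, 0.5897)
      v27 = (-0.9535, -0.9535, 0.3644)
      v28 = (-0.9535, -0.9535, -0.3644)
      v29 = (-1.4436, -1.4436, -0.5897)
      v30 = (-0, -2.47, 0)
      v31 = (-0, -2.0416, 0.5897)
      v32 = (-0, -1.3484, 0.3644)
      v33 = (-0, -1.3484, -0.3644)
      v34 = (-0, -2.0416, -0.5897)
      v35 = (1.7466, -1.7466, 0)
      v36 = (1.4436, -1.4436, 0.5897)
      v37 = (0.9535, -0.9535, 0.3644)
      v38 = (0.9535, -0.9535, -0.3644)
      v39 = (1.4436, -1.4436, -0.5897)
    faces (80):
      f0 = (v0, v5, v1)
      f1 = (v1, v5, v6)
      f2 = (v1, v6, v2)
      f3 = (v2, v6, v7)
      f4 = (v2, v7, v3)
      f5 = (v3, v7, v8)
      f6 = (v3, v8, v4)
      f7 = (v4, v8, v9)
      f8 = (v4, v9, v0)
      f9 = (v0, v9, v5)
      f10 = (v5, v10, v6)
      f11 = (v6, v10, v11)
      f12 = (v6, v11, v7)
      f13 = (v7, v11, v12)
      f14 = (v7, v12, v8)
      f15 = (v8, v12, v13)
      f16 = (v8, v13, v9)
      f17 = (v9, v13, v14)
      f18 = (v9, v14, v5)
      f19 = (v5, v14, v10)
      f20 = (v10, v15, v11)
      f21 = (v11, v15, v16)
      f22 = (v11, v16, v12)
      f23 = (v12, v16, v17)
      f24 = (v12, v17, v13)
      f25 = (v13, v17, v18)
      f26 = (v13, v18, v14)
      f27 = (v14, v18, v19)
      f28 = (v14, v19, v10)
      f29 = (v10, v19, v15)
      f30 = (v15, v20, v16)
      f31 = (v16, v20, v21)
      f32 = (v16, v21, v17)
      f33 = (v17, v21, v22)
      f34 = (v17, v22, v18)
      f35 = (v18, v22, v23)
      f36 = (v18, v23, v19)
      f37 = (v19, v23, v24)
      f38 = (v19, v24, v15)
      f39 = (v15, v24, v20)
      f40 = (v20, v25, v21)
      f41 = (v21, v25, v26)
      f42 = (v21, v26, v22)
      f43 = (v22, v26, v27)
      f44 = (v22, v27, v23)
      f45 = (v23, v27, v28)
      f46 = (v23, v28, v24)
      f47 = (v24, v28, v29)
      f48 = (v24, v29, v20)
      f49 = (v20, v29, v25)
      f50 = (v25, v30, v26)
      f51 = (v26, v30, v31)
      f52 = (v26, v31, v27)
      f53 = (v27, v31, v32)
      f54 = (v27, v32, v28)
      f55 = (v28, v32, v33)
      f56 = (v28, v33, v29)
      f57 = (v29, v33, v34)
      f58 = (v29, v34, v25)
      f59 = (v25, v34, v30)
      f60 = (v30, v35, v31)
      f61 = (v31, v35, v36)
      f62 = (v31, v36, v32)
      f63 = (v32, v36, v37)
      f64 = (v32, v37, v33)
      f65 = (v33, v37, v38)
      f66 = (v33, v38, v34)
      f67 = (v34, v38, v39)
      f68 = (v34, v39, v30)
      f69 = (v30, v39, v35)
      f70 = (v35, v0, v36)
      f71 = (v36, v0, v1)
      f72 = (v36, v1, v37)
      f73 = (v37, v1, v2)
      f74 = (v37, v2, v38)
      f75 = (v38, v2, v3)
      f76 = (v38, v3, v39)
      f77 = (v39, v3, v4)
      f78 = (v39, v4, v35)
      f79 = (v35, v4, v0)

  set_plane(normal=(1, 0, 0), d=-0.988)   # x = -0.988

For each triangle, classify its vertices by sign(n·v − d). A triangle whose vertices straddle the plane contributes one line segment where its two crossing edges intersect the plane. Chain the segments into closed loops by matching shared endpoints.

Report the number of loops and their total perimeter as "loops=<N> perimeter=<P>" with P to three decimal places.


Straddling triangles (24 of 80):
  (v10,v15,v11) [+-+] → (-0.988, 2.06079, 0)–(-0.988, 1.87473, 0.256124)  len=0.3166
  (v11,v15,v16) [+--] → (-0.988, 1.87473, 0.256124)–(-0.988, 1.63233, 0.5897)  len=0.4123
  (v11,v16,v12) [+-+] → (-0.988, 1.63233, 0.5897)–(-0.988, 1.41355, 0.518595)  len=0.2300
  (v12,v16,v17) [+-+] → (-0.988, 1.41355, 0.518595)–(-0.988, 0.988, 0.38026)  len=0.4475
  (v14,v18,v19) [++-] → (-0.988, 0.988, -0.38026)–(-0.988, 1.63233, -0.5897)  len=0.6775
  (v14,v19,v10) [+-+] → (-0.988, 1.63233, -0.5897)–(-0.988, 1.76753, -0.403591)  len=0.2300
  (v10,v19,v15) [+--] → (-0.988, 1.76753, -0.403591)–(-0.988, 2.06079, 0)  len=0.4989
  (v16,v21,v17) [--+] → (-0.988, 0.923268, 0.371544)–(-0.988, 0.988, 0.38026)  len=0.0653
  (v17,v21,v22) [+--] → (-0.988, 0.923268, 0.371544)–(-0.988, 0.870199, 0.3644)  len=0.0535
  (v17,v22,v18) [+-+] → (-0.988, 0.870199, 0.3644)–(-0.988, 0.870199, -0.300729)  len=0.6651
  (v18,v22,v23) [+--] → (-0.988, 0.870199, -0.300729)–(-0.988, 0.870199, -0.3644)  len=0.0637
  (v18,v23,v19) [+--] → (-0.988, 0.870199, -0.3644)–(-0.988, 0.988, -0.38026)  len=0.1189
  (v22,v26,v27) [--+] → (-0.988, -0.988, 0.38026)–(-0.988, -0.870199, 0.3644)  len=0.1189
  (v22,v27,v23) [-+-] → (-0.988, -0.870199, 0.3644)–(-0.988, -0.870199, 0.300729)  len=0.0637
  (v23,v27,v28) [-++] → (-0.988, -0.870199, 0.300729)–(-0.988, -0.870199, -0.3644)  len=0.6651
  (v23,v28,v24) [-+-] → (-0.988, -0.870199, -0.3644)–(-0.988, -0.923268, -0.371544)  len=0.0535
  (v24,v28,v29) [-+-] → (-0.988, -0.923268, -0.371544)–(-0.988, -0.988, -0.38026)  len=0.0653
  (v25,v30,v26) [-+-] → (-0.988, -2.06079, 0)–(-0.988, -1.76753, 0.403591)  len=0.4989
  (v26,v30,v31) [-++] → (-0.988, -1.76753, 0.403591)–(-0.988, -1.63233, 0.5897)  len=0.2300
  (v26,v31,v27) [-++] → (-0.988, -1.63233, 0.5897)–(-0.988, -0.988, 0.38026)  len=0.6775
  (v28,v33,v29) [++-] → (-0.988, -1.41355, -0.518595)–(-0.988, -0.988, -0.38026)  len=0.4475
  (v29,v33,v34) [-++] → (-0.988, -1.41355, -0.518595)–(-0.988, -1.63233, -0.5897)  len=0.2300
  (v29,v34,v25) [-+-] → (-0.988, -1.63233, -0.5897)–(-0.988, -1.87473, -0.256124)  len=0.4123
  (v25,v34,v30) [-++] → (-0.988, -1.87473, -0.256124)–(-0.988, -2.06079, 0)  len=0.3166

Chained into 2 loop(s):
  loop 1: 12 segments, perimeter = 3.7794
  loop 2: 12 segments, perimeter = 3.7794
Total perimeter = 7.559

loops=2 perimeter=7.559


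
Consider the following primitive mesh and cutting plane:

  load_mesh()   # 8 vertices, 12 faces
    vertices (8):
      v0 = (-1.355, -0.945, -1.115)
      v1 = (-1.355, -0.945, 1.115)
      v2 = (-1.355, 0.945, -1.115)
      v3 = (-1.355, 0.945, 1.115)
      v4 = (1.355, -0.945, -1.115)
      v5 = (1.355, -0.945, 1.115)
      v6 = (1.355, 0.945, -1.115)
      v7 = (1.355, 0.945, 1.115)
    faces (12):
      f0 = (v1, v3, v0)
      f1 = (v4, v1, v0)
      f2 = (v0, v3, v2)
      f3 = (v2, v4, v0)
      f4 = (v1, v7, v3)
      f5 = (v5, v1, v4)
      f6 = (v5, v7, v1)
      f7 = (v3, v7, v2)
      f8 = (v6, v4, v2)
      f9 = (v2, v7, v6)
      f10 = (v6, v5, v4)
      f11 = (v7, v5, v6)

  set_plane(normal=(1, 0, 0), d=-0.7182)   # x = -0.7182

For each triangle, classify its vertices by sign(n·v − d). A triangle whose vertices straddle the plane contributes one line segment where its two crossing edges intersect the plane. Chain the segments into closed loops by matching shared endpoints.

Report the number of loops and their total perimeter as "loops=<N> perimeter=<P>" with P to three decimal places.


loops=1 perimeter=8.240

Straddling triangles (8 of 12):
  (v4,v1,v0) [+--] → (-0.7182, -0.945, 0.590991)–(-0.7182, -0.945, -1.115)  len=1.7060
  (v2,v4,v0) [-+-] → (-0.7182, 0.500885, -1.115)–(-0.7182, -0.945, -1.115)  len=1.4459
  (v1,v7,v3) [-+-] → (-0.7182, -0.500885, 1.115)–(-0.7182, 0.945, 1.115)  len=1.4459
  (v5,v1,v4) [+-+] → (-0.7182, -0.945, 1.115)–(-0.7182, -0.945, 0.590991)  len=0.5240
  (v5,v7,v1) [++-] → (-0.7182, -0.500885, 1.115)–(-0.7182, -0.945, 1.115)  len=0.4441
  (v3,v7,v2) [-+-] → (-0.7182, 0.945, 1.115)–(-0.7182, 0.945, -0.590991)  len=1.7060
  (v6,v4,v2) [++-] → (-0.7182, 0.500885, -1.115)–(-0.7182, 0.945, -1.115)  len=0.4441
  (v2,v7,v6) [-++] → (-0.7182, 0.945, -0.590991)–(-0.7182, 0.945, -1.115)  len=0.5240

Chained into 1 loop(s):
  loop 1: 8 segments, perimeter = 8.2400
Total perimeter = 8.240


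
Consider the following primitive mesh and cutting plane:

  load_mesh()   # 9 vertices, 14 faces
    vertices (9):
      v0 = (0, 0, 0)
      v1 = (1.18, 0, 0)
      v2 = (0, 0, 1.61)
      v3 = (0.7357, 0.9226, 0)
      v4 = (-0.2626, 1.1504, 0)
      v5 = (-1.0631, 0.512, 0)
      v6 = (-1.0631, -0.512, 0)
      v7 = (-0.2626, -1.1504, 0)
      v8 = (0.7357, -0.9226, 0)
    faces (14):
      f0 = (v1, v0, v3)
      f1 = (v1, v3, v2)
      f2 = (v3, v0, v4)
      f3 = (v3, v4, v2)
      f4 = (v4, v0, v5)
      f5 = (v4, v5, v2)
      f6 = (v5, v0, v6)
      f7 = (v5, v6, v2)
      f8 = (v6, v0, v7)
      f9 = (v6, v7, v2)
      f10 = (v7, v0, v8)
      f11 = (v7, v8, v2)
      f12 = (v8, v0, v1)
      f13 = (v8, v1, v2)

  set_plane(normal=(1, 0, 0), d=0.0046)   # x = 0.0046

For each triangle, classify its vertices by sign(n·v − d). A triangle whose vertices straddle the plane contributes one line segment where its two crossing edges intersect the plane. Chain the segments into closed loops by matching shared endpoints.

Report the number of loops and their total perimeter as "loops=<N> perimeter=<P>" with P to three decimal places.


loops=1 perimeter=6.057

Straddling triangles (8 of 14):
  (v1,v0,v3) [+-+] → (0.0046, 0, 0)–(0.0046, 0.0057686, 0)  len=0.0058
  (v1,v3,v2) [++-] → (0.0046, 0.0057686, 1.59993)–(0.0046, 0, 1.60372)  len=0.0069
  (v3,v0,v4) [+--] → (0.0046, 0.0057686, 0)–(0.0046, 1.08943, 0)  len=1.0837
  (v3,v4,v2) [+--] → (0.0046, 1.08943, 0)–(0.0046, 0.0057686, 1.59993)  len=1.9324
  (v7,v0,v8) [--+] → (0.0046, -0.0057686, 0)–(0.0046, -1.08943, 0)  len=1.0837
  (v7,v8,v2) [-+-] → (0.0046, -1.08943, 0)–(0.0046, -0.0057686, 1.59993)  len=1.9324
  (v8,v0,v1) [+-+] → (0.0046, -0.0057686, 0)–(0.0046, 0, 0)  len=0.0058
  (v8,v1,v2) [++-] → (0.0046, 0, 1.60372)–(0.0046, -0.0057686, 1.59993)  len=0.0069

Chained into 1 loop(s):
  loop 1: 8 segments, perimeter = 6.0574
Total perimeter = 6.057


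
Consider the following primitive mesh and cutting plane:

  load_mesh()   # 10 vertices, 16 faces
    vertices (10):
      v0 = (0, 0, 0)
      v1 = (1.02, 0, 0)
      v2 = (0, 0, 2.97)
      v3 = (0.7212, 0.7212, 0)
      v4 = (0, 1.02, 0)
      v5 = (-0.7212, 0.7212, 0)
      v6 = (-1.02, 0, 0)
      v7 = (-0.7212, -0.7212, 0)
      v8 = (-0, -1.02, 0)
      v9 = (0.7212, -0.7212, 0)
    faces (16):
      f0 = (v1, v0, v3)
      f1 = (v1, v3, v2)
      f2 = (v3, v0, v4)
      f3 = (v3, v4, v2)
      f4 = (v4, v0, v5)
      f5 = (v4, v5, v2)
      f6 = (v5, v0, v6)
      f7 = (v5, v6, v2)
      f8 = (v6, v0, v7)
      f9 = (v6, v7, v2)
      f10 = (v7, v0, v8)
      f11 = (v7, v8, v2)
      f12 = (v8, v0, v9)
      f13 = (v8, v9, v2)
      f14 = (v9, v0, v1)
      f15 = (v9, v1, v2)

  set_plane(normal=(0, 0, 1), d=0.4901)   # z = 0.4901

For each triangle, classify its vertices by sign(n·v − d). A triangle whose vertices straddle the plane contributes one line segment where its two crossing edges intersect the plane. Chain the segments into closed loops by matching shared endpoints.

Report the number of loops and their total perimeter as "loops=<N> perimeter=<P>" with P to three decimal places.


loops=1 perimeter=5.215

Straddling triangles (8 of 16):
  (v1,v3,v2) [--+] → (0.60219, 0.60219, 0.4901)–(0.851683, 0, 0.4901)  len=0.6518
  (v3,v4,v2) [--+] → (0, 0.851683, 0.4901)–(0.60219, 0.60219, 0.4901)  len=0.6518
  (v4,v5,v2) [--+] → (-0.60219, 0.60219, 0.4901)–(0, 0.851683, 0.4901)  len=0.6518
  (v5,v6,v2) [--+] → (-0.851683, 0, 0.4901)–(-0.60219, 0.60219, 0.4901)  len=0.6518
  (v6,v7,v2) [--+] → (-0.60219, -0.60219, 0.4901)–(-0.851683, 0, 0.4901)  len=0.6518
  (v7,v8,v2) [--+] → (0, -0.851683, 0.4901)–(-0.60219, -0.60219, 0.4901)  len=0.6518
  (v8,v9,v2) [--+] → (0.60219, -0.60219, 0.4901)–(0, -0.851683, 0.4901)  len=0.6518
  (v9,v1,v2) [--+] → (0.851683, 0, 0.4901)–(0.60219, -0.60219, 0.4901)  len=0.6518

Chained into 1 loop(s):
  loop 1: 8 segments, perimeter = 5.2146
Total perimeter = 5.215


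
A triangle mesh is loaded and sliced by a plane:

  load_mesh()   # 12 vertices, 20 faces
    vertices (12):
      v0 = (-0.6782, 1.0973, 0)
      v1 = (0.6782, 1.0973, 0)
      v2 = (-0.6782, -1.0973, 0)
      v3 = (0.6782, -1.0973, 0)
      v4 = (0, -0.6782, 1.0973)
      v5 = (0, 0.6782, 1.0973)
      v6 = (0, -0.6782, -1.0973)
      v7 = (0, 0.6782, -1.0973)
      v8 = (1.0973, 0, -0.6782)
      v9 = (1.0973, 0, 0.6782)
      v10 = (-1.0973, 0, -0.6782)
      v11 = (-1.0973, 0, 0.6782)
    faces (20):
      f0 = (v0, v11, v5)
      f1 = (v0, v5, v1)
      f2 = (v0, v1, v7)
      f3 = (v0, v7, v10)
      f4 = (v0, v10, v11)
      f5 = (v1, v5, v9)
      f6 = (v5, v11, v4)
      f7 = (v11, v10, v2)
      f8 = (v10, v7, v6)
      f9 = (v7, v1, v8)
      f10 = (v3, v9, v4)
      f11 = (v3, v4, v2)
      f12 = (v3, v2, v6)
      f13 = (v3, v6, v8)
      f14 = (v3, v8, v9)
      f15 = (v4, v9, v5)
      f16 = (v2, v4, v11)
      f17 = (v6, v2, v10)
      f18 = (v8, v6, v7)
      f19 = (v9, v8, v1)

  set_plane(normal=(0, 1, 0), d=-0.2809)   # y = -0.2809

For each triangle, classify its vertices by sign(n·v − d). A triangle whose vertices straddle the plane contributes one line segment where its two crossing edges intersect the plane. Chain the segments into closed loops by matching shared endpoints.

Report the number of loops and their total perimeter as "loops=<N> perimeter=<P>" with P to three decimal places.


loops=1 perimeter=6.735

Straddling triangles (10 of 20):
  (v5,v11,v4) [++-] → (-0.642815, -0.2809, 0.851785)–(0, -0.2809, 1.0973)  len=0.6881
  (v11,v10,v2) [++-] → (-0.990014, -0.2809, -0.504586)–(-0.990014, -0.2809, 0.504586)  len=1.0092
  (v10,v7,v6) [++-] → (0, -0.2809, -1.0973)–(-0.642815, -0.2809, -0.851785)  len=0.6881
  (v3,v9,v4) [-+-] → (0.990014, -0.2809, 0.504586)–(0.642815, -0.2809, 0.851785)  len=0.4910
  (v3,v6,v8) [--+] → (0.642815, -0.2809, -0.851785)–(0.990014, -0.2809, -0.504586)  len=0.4910
  (v3,v8,v9) [-++] → (0.990014, -0.2809, -0.504586)–(0.990014, -0.2809, 0.504586)  len=1.0092
  (v4,v9,v5) [-++] → (0.642815, -0.2809, 0.851785)–(0, -0.2809, 1.0973)  len=0.6881
  (v2,v4,v11) [--+] → (-0.642815, -0.2809, 0.851785)–(-0.990014, -0.2809, 0.504586)  len=0.4910
  (v6,v2,v10) [--+] → (-0.990014, -0.2809, -0.504586)–(-0.642815, -0.2809, -0.851785)  len=0.4910
  (v8,v6,v7) [+-+] → (0.642815, -0.2809, -0.851785)–(0, -0.2809, -1.0973)  len=0.6881

Chained into 1 loop(s):
  loop 1: 10 segments, perimeter = 6.7348
Total perimeter = 6.735


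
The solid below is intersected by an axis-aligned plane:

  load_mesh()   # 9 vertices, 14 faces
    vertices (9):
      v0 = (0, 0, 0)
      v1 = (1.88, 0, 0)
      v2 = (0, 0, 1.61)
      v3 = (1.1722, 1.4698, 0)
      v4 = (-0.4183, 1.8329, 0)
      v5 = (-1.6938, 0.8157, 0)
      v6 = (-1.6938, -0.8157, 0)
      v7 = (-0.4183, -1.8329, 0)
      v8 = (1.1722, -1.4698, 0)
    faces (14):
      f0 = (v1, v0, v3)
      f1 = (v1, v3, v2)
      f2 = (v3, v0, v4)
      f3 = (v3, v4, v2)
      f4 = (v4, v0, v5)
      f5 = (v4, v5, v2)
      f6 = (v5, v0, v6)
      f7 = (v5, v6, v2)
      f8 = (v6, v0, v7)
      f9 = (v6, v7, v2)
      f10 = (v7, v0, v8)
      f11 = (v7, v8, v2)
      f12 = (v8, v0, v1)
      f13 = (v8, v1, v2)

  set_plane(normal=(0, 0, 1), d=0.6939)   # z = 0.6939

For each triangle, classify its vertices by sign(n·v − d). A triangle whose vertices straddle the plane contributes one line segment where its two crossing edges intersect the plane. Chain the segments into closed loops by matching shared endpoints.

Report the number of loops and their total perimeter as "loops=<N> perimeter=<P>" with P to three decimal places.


Straddling triangles (7 of 14):
  (v1,v3,v2) [--+] → (0.666989, 0.836325, 0.6939)–(1.06973, 0, 0.6939)  len=0.9282
  (v3,v4,v2) [--+] → (-0.238015, 1.04293, 0.6939)–(0.666989, 0.836325, 0.6939)  len=0.9283
  (v4,v5,v2) [--+] → (-0.963783, 0.464138, 0.6939)–(-0.238015, 1.04293, 0.6939)  len=0.9283
  (v5,v6,v2) [--+] → (-0.963783, -0.464138, 0.6939)–(-0.963783, 0.464138, 0.6939)  len=0.9283
  (v6,v7,v2) [--+] → (-0.238015, -1.04293, 0.6939)–(-0.963783, -0.464138, 0.6939)  len=0.9283
  (v7,v8,v2) [--+] → (0.666989, -0.836325, 0.6939)–(-0.238015, -1.04293, 0.6939)  len=0.9283
  (v8,v1,v2) [--+] → (1.06973, 0, 0.6939)–(0.666989, -0.836325, 0.6939)  len=0.9282

Chained into 1 loop(s):
  loop 1: 7 segments, perimeter = 6.4979
Total perimeter = 6.498

loops=1 perimeter=6.498


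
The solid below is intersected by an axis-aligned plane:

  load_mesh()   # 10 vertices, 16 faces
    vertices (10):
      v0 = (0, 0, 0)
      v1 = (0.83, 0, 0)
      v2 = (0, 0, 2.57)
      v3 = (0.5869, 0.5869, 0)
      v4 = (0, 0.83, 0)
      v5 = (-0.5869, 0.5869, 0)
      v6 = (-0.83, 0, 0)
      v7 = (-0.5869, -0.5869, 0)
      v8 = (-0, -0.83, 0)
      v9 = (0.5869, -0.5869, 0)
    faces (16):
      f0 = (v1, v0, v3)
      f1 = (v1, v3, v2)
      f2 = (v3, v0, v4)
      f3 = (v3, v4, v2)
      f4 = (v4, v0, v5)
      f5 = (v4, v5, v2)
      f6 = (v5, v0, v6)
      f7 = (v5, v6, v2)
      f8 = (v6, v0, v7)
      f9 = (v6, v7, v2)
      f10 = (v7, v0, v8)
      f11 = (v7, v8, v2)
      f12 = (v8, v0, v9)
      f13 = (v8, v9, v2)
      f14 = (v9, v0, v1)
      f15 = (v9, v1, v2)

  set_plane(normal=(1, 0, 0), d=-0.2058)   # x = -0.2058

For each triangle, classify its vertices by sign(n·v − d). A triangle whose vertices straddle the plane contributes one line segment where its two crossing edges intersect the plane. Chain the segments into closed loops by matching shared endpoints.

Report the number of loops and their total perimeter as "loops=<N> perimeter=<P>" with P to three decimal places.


loops=1 perimeter=5.666

Straddling triangles (8 of 16):
  (v4,v0,v5) [++-] → (-0.2058, 0.2058, 0)–(-0.2058, 0.744756, 0)  len=0.5390
  (v4,v5,v2) [+-+] → (-0.2058, 0.744756, 0)–(-0.2058, 0.2058, 1.66881)  len=1.7537
  (v5,v0,v6) [-+-] → (-0.2058, 0.2058, 0)–(-0.2058, 0, 0)  len=0.2058
  (v5,v6,v2) [--+] → (-0.2058, 0, 1.93276)–(-0.2058, 0.2058, 1.66881)  len=0.3347
  (v6,v0,v7) [-+-] → (-0.2058, 0, 0)–(-0.2058, -0.2058, 0)  len=0.2058
  (v6,v7,v2) [--+] → (-0.2058, -0.2058, 1.66881)–(-0.2058, 0, 1.93276)  len=0.3347
  (v7,v0,v8) [-++] → (-0.2058, -0.2058, 0)–(-0.2058, -0.744756, 0)  len=0.5390
  (v7,v8,v2) [-++] → (-0.2058, -0.744756, 0)–(-0.2058, -0.2058, 1.66881)  len=1.7537

Chained into 1 loop(s):
  loop 1: 8 segments, perimeter = 5.6663
Total perimeter = 5.666


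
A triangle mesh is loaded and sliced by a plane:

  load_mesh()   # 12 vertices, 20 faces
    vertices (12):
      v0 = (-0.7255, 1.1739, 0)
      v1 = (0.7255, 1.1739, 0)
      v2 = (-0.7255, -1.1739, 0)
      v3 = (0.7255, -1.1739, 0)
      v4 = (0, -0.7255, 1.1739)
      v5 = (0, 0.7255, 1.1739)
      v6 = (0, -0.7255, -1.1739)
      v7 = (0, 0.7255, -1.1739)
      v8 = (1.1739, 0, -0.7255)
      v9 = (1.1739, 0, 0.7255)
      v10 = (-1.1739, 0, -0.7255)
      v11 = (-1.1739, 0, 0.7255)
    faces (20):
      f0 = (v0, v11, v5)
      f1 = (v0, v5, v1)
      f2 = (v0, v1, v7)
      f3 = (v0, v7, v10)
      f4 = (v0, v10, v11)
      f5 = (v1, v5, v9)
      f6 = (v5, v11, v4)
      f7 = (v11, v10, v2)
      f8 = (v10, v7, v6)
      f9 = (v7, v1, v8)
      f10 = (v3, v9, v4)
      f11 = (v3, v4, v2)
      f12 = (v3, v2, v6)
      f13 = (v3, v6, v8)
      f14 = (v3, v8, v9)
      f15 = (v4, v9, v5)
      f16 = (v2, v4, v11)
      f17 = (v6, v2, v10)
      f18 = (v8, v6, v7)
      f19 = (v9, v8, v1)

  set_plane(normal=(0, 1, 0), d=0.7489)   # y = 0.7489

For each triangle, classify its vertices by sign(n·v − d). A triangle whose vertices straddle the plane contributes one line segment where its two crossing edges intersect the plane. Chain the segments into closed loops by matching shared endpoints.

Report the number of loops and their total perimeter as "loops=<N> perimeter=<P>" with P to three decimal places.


Straddling triangles (8 of 20):
  (v0,v11,v5) [+--] → (-0.887839, 0.7489, 0.262661)–(-0.0378606, 0.7489, 1.11264)  len=1.2021
  (v0,v5,v1) [+-+] → (-0.0378606, 0.7489, 1.11264)–(0.0378606, 0.7489, 1.11264)  len=0.0757
  (v0,v1,v7) [++-] → (0.0378606, 0.7489, -1.11264)–(-0.0378606, 0.7489, -1.11264)  len=0.0757
  (v0,v7,v10) [+--] → (-0.0378606, 0.7489, -1.11264)–(-0.887839, 0.7489, -0.262661)  len=1.2021
  (v0,v10,v11) [+--] → (-0.887839, 0.7489, -0.262661)–(-0.887839, 0.7489, 0.262661)  len=0.5253
  (v1,v5,v9) [+--] → (0.0378606, 0.7489, 1.11264)–(0.887839, 0.7489, 0.262661)  len=1.2021
  (v7,v1,v8) [-+-] → (0.0378606, 0.7489, -1.11264)–(0.887839, 0.7489, -0.262661)  len=1.2021
  (v9,v8,v1) [--+] → (0.887839, 0.7489, -0.262661)–(0.887839, 0.7489, 0.262661)  len=0.5253

Chained into 1 loop(s):
  loop 1: 8 segments, perimeter = 6.0103
Total perimeter = 6.010

loops=1 perimeter=6.010


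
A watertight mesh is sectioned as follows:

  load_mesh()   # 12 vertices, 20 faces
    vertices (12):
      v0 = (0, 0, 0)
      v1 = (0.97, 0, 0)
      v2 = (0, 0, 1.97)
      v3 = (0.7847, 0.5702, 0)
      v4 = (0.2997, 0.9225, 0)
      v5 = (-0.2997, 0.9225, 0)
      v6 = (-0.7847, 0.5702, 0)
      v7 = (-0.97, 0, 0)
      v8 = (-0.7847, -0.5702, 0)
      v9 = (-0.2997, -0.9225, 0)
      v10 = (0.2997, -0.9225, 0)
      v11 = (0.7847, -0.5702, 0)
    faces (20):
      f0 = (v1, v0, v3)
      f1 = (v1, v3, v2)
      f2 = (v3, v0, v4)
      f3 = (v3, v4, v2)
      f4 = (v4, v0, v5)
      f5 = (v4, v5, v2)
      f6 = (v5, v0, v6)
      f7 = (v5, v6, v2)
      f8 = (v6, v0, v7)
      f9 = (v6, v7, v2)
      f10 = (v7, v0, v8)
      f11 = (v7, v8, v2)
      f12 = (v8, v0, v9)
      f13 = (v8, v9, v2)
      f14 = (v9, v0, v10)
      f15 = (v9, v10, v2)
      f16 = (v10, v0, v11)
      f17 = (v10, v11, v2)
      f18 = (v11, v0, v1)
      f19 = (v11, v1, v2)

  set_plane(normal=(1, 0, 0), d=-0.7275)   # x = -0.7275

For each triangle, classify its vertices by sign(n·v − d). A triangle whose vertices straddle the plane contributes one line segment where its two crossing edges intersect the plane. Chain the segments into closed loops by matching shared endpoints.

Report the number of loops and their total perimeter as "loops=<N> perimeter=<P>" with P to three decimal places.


Straddling triangles (8 of 20):
  (v5,v0,v6) [++-] → (-0.7275, 0.528636, 0)–(-0.7275, 0.61175, 0)  len=0.0831
  (v5,v6,v2) [+-+] → (-0.7275, 0.61175, 0)–(-0.7275, 0.528636, 0.143601)  len=0.1659
  (v6,v0,v7) [-+-] → (-0.7275, 0.528636, 0)–(-0.7275, 0, 0)  len=0.5286
  (v6,v7,v2) [--+] → (-0.7275, 0, 0.4925)–(-0.7275, 0.528636, 0.143601)  len=0.6334
  (v7,v0,v8) [-+-] → (-0.7275, 0, 0)–(-0.7275, -0.528636, 0)  len=0.5286
  (v7,v8,v2) [--+] → (-0.7275, -0.528636, 0.143601)–(-0.7275, 0, 0.4925)  len=0.6334
  (v8,v0,v9) [-++] → (-0.7275, -0.528636, 0)–(-0.7275, -0.61175, 0)  len=0.0831
  (v8,v9,v2) [-++] → (-0.7275, -0.61175, 0)–(-0.7275, -0.528636, 0.143601)  len=0.1659

Chained into 1 loop(s):
  loop 1: 8 segments, perimeter = 2.8221
Total perimeter = 2.822

loops=1 perimeter=2.822


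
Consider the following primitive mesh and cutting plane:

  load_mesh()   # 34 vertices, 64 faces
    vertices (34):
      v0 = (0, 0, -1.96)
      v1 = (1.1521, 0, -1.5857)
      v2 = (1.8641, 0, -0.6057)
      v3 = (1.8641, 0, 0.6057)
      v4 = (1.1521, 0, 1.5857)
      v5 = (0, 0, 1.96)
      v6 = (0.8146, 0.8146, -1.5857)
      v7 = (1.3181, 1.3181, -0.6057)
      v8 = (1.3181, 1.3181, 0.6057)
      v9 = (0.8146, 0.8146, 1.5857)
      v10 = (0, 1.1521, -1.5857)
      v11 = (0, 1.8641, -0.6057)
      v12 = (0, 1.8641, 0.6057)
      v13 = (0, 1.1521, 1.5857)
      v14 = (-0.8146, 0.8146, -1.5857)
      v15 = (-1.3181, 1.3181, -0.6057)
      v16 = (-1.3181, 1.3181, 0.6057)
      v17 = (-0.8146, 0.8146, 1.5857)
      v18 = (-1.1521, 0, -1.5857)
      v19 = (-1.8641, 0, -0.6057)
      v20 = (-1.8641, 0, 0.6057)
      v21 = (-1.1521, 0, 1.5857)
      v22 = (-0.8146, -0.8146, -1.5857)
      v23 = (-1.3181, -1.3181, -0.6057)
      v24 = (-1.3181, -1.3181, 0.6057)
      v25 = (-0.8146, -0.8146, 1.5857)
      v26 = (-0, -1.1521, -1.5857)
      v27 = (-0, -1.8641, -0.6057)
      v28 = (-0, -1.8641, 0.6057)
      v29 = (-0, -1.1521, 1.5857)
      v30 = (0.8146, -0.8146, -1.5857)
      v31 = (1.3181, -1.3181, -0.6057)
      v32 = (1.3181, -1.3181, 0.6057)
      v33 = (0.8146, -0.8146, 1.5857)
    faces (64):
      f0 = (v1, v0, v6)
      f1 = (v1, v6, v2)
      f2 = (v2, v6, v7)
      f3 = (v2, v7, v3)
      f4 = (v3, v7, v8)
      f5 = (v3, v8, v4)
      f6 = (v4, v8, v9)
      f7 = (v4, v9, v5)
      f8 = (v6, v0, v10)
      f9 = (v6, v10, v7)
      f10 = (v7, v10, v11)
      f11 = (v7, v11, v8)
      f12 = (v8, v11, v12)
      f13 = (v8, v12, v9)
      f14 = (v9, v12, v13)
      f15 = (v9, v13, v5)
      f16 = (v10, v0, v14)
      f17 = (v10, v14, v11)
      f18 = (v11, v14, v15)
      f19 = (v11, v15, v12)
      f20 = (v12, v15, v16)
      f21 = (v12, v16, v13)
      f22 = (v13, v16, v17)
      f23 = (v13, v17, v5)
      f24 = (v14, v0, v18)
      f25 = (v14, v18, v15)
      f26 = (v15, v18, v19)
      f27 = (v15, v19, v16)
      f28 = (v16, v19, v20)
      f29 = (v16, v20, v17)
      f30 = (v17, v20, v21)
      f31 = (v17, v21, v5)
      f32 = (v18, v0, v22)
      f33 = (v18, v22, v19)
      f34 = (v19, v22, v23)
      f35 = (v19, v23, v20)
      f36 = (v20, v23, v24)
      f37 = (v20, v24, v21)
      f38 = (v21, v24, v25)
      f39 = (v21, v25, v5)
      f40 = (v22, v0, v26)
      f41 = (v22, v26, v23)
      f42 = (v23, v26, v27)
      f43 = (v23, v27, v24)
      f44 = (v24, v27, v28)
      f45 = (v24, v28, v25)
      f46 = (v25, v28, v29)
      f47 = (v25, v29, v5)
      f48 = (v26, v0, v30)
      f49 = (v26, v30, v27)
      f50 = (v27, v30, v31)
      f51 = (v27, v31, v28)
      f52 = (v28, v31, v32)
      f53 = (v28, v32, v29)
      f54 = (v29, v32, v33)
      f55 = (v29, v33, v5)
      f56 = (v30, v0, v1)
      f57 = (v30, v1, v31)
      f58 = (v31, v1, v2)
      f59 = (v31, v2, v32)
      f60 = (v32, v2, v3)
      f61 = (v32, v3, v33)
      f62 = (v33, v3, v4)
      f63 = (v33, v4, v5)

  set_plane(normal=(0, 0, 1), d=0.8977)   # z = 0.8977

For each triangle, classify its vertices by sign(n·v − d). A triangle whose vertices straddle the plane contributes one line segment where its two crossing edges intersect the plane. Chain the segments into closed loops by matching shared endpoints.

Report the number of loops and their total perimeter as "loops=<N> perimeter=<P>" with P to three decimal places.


Straddling triangles (16 of 64):
  (v3,v8,v4) [--+] → (1.26864, 0.92536, 0.8977)–(1.65195, 0, 0.8977)  len=1.0016
  (v4,v8,v9) [+-+] → (1.26864, 0.92536, 0.8977)–(1.16808, 1.16808, 0.8977)  len=0.2627
  (v8,v12,v9) [--+] → (0.242718, 1.55139, 0.8977)–(1.16808, 1.16808, 0.8977)  len=1.0016
  (v9,v12,v13) [+-+] → (0.242718, 1.55139, 0.8977)–(0, 1.65195, 0.8977)  len=0.2627
  (v12,v16,v13) [--+] → (-0.92536, 1.26864, 0.8977)–(0, 1.65195, 0.8977)  len=1.0016
  (v13,v16,v17) [+-+] → (-0.92536, 1.26864, 0.8977)–(-1.16808, 1.16808, 0.8977)  len=0.2627
  (v16,v20,v17) [--+] → (-1.55139, 0.242718, 0.8977)–(-1.16808, 1.16808, 0.8977)  len=1.0016
  (v17,v20,v21) [+-+] → (-1.55139, 0.242718, 0.8977)–(-1.65195, 0, 0.8977)  len=0.2627
  (v20,v24,v21) [--+] → (-1.26864, -0.92536, 0.8977)–(-1.65195, 0, 0.8977)  len=1.0016
  (v21,v24,v25) [+-+] → (-1.26864, -0.92536, 0.8977)–(-1.16808, -1.16808, 0.8977)  len=0.2627
  (v24,v28,v25) [--+] → (-0.242718, -1.55139, 0.8977)–(-1.16808, -1.16808, 0.8977)  len=1.0016
  (v25,v28,v29) [+-+] → (-0.242718, -1.55139, 0.8977)–(0, -1.65195, 0.8977)  len=0.2627
  (v28,v32,v29) [--+] → (0.92536, -1.26864, 0.8977)–(0, -1.65195, 0.8977)  len=1.0016
  (v29,v32,v33) [+-+] → (0.92536, -1.26864, 0.8977)–(1.16808, -1.16808, 0.8977)  len=0.2627
  (v32,v3,v33) [--+] → (1.55139, -0.242718, 0.8977)–(1.16808, -1.16808, 0.8977)  len=1.0016
  (v33,v3,v4) [+-+] → (1.55139, -0.242718, 0.8977)–(1.65195, 0, 0.8977)  len=0.2627

Chained into 1 loop(s):
  loop 1: 16 segments, perimeter = 10.1147
Total perimeter = 10.115

loops=1 perimeter=10.115


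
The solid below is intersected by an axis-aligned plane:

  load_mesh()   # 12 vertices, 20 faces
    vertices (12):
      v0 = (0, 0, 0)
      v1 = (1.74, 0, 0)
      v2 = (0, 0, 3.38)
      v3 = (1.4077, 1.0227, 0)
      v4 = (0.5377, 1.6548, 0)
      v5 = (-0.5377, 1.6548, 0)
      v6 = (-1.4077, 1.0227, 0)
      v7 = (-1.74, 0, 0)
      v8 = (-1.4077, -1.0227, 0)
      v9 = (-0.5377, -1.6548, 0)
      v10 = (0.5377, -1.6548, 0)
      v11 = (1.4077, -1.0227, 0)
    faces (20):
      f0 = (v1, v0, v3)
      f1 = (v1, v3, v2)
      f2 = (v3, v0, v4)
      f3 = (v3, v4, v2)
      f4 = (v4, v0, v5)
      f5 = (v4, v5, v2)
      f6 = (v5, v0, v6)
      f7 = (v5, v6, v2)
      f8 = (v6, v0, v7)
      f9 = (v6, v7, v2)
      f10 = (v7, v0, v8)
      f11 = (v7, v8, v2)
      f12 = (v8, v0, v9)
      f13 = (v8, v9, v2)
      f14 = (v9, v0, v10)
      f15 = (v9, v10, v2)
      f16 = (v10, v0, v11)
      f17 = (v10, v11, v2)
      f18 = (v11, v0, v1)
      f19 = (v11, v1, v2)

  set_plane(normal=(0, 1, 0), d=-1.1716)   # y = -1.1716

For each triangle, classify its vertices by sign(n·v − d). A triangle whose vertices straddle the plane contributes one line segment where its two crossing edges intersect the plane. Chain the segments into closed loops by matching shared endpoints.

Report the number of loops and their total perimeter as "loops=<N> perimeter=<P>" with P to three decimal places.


loops=1 perimeter=5.736

Straddling triangles (6 of 20):
  (v8,v0,v9) [++-] → (-0.380692, -1.1716, 0)–(-1.20276, -1.1716, 0)  len=0.8221
  (v8,v9,v2) [+-+] → (-1.20276, -1.1716, 0)–(-0.380692, -1.1716, 0.986957)  len=1.2845
  (v9,v0,v10) [-+-] → (-0.380692, -1.1716, 0)–(0.380692, -1.1716, 0)  len=0.7614
  (v9,v10,v2) [--+] → (0.380692, -1.1716, 0.986957)–(-0.380692, -1.1716, 0.986957)  len=0.7614
  (v10,v0,v11) [-++] → (0.380692, -1.1716, 0)–(1.20276, -1.1716, 0)  len=0.8221
  (v10,v11,v2) [-++] → (1.20276, -1.1716, 0)–(0.380692, -1.1716, 0.986957)  len=1.2845

Chained into 1 loop(s):
  loop 1: 6 segments, perimeter = 5.7359
Total perimeter = 5.736


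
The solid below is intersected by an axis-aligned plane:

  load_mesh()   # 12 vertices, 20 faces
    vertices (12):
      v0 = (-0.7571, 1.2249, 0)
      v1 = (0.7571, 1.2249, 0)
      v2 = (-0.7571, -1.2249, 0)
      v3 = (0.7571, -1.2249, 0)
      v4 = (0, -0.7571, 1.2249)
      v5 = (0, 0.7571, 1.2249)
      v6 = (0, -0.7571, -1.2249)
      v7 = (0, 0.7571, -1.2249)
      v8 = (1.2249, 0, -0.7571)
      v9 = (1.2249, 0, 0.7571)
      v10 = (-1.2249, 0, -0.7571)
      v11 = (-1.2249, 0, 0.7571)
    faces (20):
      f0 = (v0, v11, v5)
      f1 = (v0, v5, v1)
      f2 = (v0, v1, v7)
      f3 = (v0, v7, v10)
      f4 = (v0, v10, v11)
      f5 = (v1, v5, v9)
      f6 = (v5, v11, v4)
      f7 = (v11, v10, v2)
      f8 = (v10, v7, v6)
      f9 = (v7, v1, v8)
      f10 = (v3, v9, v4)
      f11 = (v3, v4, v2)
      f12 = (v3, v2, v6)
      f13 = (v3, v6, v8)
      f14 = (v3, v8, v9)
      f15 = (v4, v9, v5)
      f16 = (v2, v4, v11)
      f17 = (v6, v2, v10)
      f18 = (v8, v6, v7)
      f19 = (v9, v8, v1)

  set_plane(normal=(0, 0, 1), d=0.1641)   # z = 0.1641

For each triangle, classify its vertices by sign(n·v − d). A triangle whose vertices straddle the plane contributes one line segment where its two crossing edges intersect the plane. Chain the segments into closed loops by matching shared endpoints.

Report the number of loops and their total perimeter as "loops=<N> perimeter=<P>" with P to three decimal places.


Straddling triangles (10 of 20):
  (v0,v11,v5) [-++] → (-0.858495, 0.959405, 0.1641)–(-0.655671, 1.16223, 0.1641)  len=0.2868
  (v0,v5,v1) [-+-] → (-0.655671, 1.16223, 0.1641)–(0.655671, 1.16223, 0.1641)  len=1.3113
  (v0,v10,v11) [--+] → (-1.2249, 0, 0.1641)–(-0.858495, 0.959405, 0.1641)  len=1.0270
  (v1,v5,v9) [-++] → (0.655671, 1.16223, 0.1641)–(0.858495, 0.959405, 0.1641)  len=0.2868
  (v11,v10,v2) [+--] → (-1.2249, 0, 0.1641)–(-0.858495, -0.959405, 0.1641)  len=1.0270
  (v3,v9,v4) [-++] → (0.858495, -0.959405, 0.1641)–(0.655671, -1.16223, 0.1641)  len=0.2868
  (v3,v4,v2) [-+-] → (0.655671, -1.16223, 0.1641)–(-0.655671, -1.16223, 0.1641)  len=1.3113
  (v3,v8,v9) [--+] → (1.2249, 0, 0.1641)–(0.858495, -0.959405, 0.1641)  len=1.0270
  (v2,v4,v11) [-++] → (-0.655671, -1.16223, 0.1641)–(-0.858495, -0.959405, 0.1641)  len=0.2868
  (v9,v8,v1) [+--] → (1.2249, 0, 0.1641)–(0.858495, 0.959405, 0.1641)  len=1.0270

Chained into 1 loop(s):
  loop 1: 10 segments, perimeter = 7.8780
Total perimeter = 7.878

loops=1 perimeter=7.878


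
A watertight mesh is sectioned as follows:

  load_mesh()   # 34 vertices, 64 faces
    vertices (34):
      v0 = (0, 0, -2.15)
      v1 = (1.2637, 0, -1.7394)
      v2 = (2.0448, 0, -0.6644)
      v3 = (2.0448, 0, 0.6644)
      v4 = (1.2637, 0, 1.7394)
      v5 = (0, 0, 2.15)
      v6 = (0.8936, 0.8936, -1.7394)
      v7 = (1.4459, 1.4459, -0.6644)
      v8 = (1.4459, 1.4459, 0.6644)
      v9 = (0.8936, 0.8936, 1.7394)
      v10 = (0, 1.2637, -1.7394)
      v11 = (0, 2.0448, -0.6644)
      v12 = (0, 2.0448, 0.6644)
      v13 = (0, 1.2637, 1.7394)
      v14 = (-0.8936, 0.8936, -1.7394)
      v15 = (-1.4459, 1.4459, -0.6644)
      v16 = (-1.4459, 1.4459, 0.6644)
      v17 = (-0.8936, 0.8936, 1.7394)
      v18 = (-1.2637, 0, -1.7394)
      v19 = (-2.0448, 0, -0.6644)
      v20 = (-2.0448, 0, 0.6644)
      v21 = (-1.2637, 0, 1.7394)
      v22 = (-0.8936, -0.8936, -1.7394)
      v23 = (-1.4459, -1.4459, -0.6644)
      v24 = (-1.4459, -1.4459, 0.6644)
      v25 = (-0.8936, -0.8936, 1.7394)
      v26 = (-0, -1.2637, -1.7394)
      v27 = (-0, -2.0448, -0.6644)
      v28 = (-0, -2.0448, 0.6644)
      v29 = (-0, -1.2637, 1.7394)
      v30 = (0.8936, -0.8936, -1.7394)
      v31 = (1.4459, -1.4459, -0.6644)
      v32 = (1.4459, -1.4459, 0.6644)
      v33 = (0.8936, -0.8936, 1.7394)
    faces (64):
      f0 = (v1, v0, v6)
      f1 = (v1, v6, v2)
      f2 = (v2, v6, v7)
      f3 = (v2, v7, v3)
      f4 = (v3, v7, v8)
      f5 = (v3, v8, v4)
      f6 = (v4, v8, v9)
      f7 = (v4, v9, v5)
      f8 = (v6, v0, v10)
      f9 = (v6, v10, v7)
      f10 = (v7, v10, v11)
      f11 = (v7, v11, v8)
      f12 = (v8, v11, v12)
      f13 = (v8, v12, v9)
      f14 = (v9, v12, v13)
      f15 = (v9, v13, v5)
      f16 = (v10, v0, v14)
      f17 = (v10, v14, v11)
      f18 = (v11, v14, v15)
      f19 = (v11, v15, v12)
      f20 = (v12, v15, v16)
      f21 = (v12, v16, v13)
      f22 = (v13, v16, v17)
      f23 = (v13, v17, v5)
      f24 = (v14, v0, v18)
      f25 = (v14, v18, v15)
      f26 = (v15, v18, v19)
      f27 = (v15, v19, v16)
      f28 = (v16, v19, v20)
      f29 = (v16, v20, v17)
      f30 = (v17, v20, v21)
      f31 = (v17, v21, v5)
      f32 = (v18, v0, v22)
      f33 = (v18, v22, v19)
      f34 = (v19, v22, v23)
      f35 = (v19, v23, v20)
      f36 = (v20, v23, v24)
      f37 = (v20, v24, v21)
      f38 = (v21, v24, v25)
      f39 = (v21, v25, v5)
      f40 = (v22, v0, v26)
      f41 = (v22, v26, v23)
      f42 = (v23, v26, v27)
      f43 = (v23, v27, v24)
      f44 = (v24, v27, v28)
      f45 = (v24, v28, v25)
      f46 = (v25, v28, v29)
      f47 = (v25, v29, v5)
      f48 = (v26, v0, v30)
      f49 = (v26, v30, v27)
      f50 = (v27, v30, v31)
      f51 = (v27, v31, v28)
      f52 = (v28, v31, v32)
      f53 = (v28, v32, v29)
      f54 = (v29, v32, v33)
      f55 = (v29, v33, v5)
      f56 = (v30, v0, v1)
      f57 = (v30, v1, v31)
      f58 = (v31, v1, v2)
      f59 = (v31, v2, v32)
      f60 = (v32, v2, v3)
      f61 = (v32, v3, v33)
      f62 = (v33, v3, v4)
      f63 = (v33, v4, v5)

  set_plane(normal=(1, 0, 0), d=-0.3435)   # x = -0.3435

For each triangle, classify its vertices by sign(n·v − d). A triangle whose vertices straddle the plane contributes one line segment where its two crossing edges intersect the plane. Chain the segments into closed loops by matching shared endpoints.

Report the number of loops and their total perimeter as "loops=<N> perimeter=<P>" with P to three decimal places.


Straddling triangles (20 of 64):
  (v10,v0,v14) [++-] → (-0.3435, 0.3435, -1.99217)–(-0.3435, 1.12143, -1.7394)  len=0.8180
  (v10,v14,v11) [+-+] → (-0.3435, 1.12143, -1.7394)–(-0.3435, 1.60228, -1.07763)  len=0.8180
  (v11,v14,v15) [+--] → (-0.3435, 1.60228, -1.07763)–(-0.3435, 1.90252, -0.6644)  len=0.5108
  (v11,v15,v12) [+-+] → (-0.3435, 1.90252, -0.6644)–(-0.3435, 1.90252, 0.348719)  len=1.0131
  (v12,v15,v16) [+--] → (-0.3435, 1.90252, 0.348719)–(-0.3435, 1.90252, 0.6644)  len=0.3157
  (v12,v16,v13) [+-+] → (-0.3435, 1.90252, 0.6644)–(-0.3435, 1.30698, 1.48401)  len=1.0131
  (v13,v16,v17) [+--] → (-0.3435, 1.30698, 1.48401)–(-0.3435, 1.12143, 1.7394)  len=0.3157
  (v13,v17,v5) [+-+] → (-0.3435, 1.12143, 1.7394)–(-0.3435, 0.3435, 1.99217)  len=0.8180
  (v14,v0,v18) [-+-] → (-0.3435, 0.3435, -1.99217)–(-0.3435, 0, -2.03839)  len=0.3466
  (v17,v21,v5) [--+] → (-0.3435, 0, 2.03839)–(-0.3435, 0.3435, 1.99217)  len=0.3466
  (v18,v0,v22) [-+-] → (-0.3435, 0, -2.03839)–(-0.3435, -0.3435, -1.99217)  len=0.3466
  (v21,v25,v5) [--+] → (-0.3435, -0.3435, 1.99217)–(-0.3435, 0, 2.03839)  len=0.3466
  (v22,v0,v26) [-++] → (-0.3435, -0.3435, -1.99217)–(-0.3435, -1.12143, -1.7394)  len=0.8180
  (v22,v26,v23) [-+-] → (-0.3435, -1.12143, -1.7394)–(-0.3435, -1.30698, -1.48401)  len=0.3157
  (v23,v26,v27) [-++] → (-0.3435, -1.30698, -1.48401)–(-0.3435, -1.90252, -0.6644)  len=1.0131
  (v23,v27,v24) [-+-] → (-0.3435, -1.90252, -0.6644)–(-0.3435, -1.90252, -0.348719)  len=0.3157
  (v24,v27,v28) [-++] → (-0.3435, -1.90252, -0.348719)–(-0.3435, -1.90252, 0.6644)  len=1.0131
  (v24,v28,v25) [-+-] → (-0.3435, -1.90252, 0.6644)–(-0.3435, -1.60228, 1.07763)  len=0.5108
  (v25,v28,v29) [-++] → (-0.3435, -1.60228, 1.07763)–(-0.3435, -1.12143, 1.7394)  len=0.8180
  (v25,v29,v5) [-++] → (-0.3435, -1.12143, 1.7394)–(-0.3435, -0.3435, 1.99217)  len=0.8180

Chained into 1 loop(s):
  loop 1: 20 segments, perimeter = 12.6311
Total perimeter = 12.631

loops=1 perimeter=12.631


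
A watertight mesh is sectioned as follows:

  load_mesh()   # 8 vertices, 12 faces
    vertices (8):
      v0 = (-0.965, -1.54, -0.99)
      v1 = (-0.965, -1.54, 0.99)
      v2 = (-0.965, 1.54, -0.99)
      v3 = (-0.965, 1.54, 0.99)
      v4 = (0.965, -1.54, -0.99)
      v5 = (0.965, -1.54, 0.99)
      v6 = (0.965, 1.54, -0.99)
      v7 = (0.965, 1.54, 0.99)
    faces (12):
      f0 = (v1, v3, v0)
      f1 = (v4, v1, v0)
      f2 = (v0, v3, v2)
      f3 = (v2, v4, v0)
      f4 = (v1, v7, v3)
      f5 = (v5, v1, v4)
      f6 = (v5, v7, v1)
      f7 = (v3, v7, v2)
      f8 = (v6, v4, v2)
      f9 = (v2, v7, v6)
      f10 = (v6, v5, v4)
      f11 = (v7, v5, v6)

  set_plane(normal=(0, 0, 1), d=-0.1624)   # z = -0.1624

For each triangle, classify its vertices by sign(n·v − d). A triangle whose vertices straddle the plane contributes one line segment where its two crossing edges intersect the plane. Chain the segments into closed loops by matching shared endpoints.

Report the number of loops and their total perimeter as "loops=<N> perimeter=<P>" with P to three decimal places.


Straddling triangles (8 of 12):
  (v1,v3,v0) [++-] → (-0.965, -0.252622, -0.1624)–(-0.965, -1.54, -0.1624)  len=1.2874
  (v4,v1,v0) [-+-] → (0.158299, -1.54, -0.1624)–(-0.965, -1.54, -0.1624)  len=1.1233
  (v0,v3,v2) [-+-] → (-0.965, -0.252622, -0.1624)–(-0.965, 1.54, -0.1624)  len=1.7926
  (v5,v1,v4) [++-] → (0.158299, -1.54, -0.1624)–(0.965, -1.54, -0.1624)  len=0.8067
  (v3,v7,v2) [++-] → (-0.158299, 1.54, -0.1624)–(-0.965, 1.54, -0.1624)  len=0.8067
  (v2,v7,v6) [-+-] → (-0.158299, 1.54, -0.1624)–(0.965, 1.54, -0.1624)  len=1.1233
  (v6,v5,v4) [-+-] → (0.965, 0.252622, -0.1624)–(0.965, -1.54, -0.1624)  len=1.7926
  (v7,v5,v6) [++-] → (0.965, 0.252622, -0.1624)–(0.965, 1.54, -0.1624)  len=1.2874

Chained into 1 loop(s):
  loop 1: 8 segments, perimeter = 10.0200
Total perimeter = 10.020

loops=1 perimeter=10.020
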